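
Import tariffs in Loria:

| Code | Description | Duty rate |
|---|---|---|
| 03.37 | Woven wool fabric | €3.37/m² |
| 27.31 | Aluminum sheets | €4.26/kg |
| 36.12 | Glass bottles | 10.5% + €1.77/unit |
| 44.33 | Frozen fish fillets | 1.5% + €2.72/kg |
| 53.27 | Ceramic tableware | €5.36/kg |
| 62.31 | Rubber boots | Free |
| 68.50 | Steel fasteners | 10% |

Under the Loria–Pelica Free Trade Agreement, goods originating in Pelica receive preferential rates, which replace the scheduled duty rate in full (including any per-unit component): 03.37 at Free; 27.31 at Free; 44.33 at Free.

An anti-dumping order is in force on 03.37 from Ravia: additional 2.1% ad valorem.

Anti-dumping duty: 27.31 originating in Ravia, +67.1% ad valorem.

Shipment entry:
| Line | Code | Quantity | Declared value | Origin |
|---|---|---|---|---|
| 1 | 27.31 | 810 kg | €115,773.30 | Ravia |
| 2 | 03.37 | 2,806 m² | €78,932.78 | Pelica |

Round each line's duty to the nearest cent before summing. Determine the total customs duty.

Line 1 (27.31, Ravia, 810 kg, €115,773.30):
Base rate for 27.31 is €4.26/kg.
27.31 has an FTA preferential rate, but origin Ravia is not Pelica; base rate stands.
Additional duty on 27.31 from Ravia: +67.1% ad valorem. Applied ad valorem rate = 67.1%.
Duty = €115,773.30 × 67.1% + 810 × €4.26 = €81,134.48.
Line 2 (03.37, Pelica, 2,806 m², €78,932.78):
Base rate for 03.37 is €3.37/m².
Origin Pelica qualifies under the Loria–Pelica agreement and 03.37 is covered: preferential rate Free applies instead.
The additional-duty order on 03.37 targets Ravia, not Pelica; it does not apply.
Duty = €78,932.78 × 0% = €0.00.
Total = €81,134.48 + €0.00 = €81,134.48.

€81,134.48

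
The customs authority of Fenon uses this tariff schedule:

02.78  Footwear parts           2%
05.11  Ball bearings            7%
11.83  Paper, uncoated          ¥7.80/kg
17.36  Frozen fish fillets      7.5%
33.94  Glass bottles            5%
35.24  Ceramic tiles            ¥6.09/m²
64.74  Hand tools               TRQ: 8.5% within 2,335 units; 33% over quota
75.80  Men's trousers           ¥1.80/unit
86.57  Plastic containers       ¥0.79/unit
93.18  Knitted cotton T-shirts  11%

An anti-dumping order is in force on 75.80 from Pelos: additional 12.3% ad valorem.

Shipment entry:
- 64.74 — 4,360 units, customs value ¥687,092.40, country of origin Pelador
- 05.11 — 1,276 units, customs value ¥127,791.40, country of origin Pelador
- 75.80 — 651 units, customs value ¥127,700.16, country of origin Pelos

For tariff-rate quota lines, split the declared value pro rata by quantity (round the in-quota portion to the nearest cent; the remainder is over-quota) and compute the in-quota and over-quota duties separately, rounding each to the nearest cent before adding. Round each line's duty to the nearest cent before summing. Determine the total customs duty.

Line 1 (64.74, Pelador, 4,360 units, ¥687,092.40):
Code 64.74 is under a tariff-rate quota (threshold 2,335 units). In-quota: 2,335 units at 8.5%; over-quota: 2,025 units at 33%.
Pro-rata value split: in-quota = ¥687,092.40 × 2,335/4,360 = ¥367,972.65; over-quota = ¥687,092.40 − ¥367,972.65 = ¥319,119.75.
In-quota duty = ¥367,972.65 × 8.5% = ¥31,277.68. Over-quota duty = ¥319,119.75 × 33% = ¥105,309.52.
Line duty = ¥31,277.68 + ¥105,309.52 = ¥136,587.20.
Line 2 (05.11, Pelador, 1,276 units, ¥127,791.40):
Base rate for 05.11 is 7%.
Duty = ¥127,791.40 × 7% = ¥8,945.40.
Line 3 (75.80, Pelos, 651 units, ¥127,700.16):
Base rate for 75.80 is ¥1.80/unit.
Additional duty on 75.80 from Pelos: +12.3% ad valorem. Applied ad valorem rate = 12.3%.
Duty = ¥127,700.16 × 12.3% + 651 × ¥1.80 = ¥16,878.92.
Total = ¥136,587.20 + ¥8,945.40 + ¥16,878.92 = ¥162,411.52.

¥162,411.52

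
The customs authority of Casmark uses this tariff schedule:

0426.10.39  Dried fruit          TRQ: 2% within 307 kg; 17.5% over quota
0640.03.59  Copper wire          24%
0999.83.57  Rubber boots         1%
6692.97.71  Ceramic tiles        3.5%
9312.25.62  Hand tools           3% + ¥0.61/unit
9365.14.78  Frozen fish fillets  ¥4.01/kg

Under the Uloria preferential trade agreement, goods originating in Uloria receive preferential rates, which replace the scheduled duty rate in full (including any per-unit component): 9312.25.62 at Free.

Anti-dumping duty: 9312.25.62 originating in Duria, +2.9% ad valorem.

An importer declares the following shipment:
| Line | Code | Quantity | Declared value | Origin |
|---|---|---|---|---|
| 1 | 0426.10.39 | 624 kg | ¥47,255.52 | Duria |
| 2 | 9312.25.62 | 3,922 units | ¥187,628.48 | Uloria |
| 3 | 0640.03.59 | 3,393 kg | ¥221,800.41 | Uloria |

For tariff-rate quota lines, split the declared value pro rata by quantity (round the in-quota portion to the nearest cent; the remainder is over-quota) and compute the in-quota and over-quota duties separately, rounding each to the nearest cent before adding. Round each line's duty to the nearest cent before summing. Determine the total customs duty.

¥57,898.20

Line 1 (0426.10.39, Duria, 624 kg, ¥47,255.52):
Code 0426.10.39 is under a tariff-rate quota (threshold 307 kg). In-quota: 307 kg at 2%; over-quota: 317 kg at 17.5%.
Pro-rata value split: in-quota = ¥47,255.52 × 307/624 = ¥23,249.11; over-quota = ¥47,255.52 − ¥23,249.11 = ¥24,006.41.
In-quota duty = ¥23,249.11 × 2% = ¥464.98. Over-quota duty = ¥24,006.41 × 17.5% = ¥4,201.12.
Line duty = ¥464.98 + ¥4,201.12 = ¥4,666.10.
Line 2 (9312.25.62, Uloria, 3,922 units, ¥187,628.48):
Base rate for 9312.25.62 is 3% + ¥0.61/unit.
Origin Uloria qualifies under the Casmark–Uloria agreement and 9312.25.62 is covered: preferential rate Free applies instead.
The additional-duty order on 9312.25.62 targets Duria, not Uloria; it does not apply.
Duty = ¥187,628.48 × 0% = ¥0.00.
Line 3 (0640.03.59, Uloria, 3,393 kg, ¥221,800.41):
Base rate for 0640.03.59 is 24%.
Origin Uloria is the FTA partner but 0640.03.59 is not on the preference list; base rate stands.
Duty = ¥221,800.41 × 24% = ¥53,232.10.
Total = ¥4,666.10 + ¥0.00 + ¥53,232.10 = ¥57,898.20.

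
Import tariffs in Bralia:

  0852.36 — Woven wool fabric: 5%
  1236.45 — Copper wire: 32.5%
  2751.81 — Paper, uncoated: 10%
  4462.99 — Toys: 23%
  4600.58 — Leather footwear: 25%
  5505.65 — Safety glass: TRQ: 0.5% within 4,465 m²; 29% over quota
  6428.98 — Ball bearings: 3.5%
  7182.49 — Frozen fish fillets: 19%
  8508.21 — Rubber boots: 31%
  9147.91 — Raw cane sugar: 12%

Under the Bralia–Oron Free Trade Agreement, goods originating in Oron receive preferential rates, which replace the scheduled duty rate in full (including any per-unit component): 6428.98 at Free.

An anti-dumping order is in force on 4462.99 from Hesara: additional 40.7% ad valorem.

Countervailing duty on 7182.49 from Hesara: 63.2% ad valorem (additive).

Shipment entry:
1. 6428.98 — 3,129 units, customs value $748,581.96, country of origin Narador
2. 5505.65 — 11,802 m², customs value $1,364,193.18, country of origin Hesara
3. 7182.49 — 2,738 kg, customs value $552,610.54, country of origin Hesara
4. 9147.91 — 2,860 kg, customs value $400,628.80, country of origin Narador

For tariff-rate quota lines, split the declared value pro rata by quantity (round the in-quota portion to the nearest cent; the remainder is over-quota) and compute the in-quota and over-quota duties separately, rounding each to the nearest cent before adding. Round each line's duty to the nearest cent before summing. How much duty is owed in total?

$777,046.55

Line 1 (6428.98, Narador, 3,129 units, $748,581.96):
Base rate for 6428.98 is 3.5%.
6428.98 has an FTA preferential rate, but origin Narador is not Oron; base rate stands.
Duty = $748,581.96 × 3.5% = $26,200.37.
Line 2 (5505.65, Hesara, 11,802 m², $1,364,193.18):
Code 5505.65 is under a tariff-rate quota (threshold 4,465 m²). In-quota: 4,465 m² at 0.5%; over-quota: 7,337 m² at 29%.
Pro-rata value split: in-quota = $1,364,193.18 × 4,465/11,802 = $516,109.35; over-quota = $1,364,193.18 − $516,109.35 = $848,083.83.
In-quota duty = $516,109.35 × 0.5% = $2,580.55. Over-quota duty = $848,083.83 × 29% = $245,944.31.
Line duty = $2,580.55 + $245,944.31 = $248,524.86.
Line 3 (7182.49, Hesara, 2,738 kg, $552,610.54):
Base rate for 7182.49 is 19%.
Additional duty on 7182.49 from Hesara: +63.2%. Applied ad valorem rate: 19% + 63.2% = 82.2%.
Duty = $552,610.54 × 82.2% = $454,245.86.
Line 4 (9147.91, Narador, 2,860 kg, $400,628.80):
Base rate for 9147.91 is 12%.
Duty = $400,628.80 × 12% = $48,075.46.
Total = $26,200.37 + $248,524.86 + $454,245.86 + $48,075.46 = $777,046.55.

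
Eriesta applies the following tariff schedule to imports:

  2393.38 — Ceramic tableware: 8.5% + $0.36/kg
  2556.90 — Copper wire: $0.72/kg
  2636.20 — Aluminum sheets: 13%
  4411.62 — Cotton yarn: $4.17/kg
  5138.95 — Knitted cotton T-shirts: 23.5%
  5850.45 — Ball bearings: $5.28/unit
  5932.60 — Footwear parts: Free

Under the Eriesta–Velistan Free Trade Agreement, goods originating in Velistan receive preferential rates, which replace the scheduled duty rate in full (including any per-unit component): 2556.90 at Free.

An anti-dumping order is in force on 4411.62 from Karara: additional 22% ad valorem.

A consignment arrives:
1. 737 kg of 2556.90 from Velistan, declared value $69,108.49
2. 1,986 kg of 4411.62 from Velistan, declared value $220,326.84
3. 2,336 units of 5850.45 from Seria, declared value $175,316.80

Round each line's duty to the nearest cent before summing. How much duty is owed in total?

$20,615.70

Line 1 (2556.90, Velistan, 737 kg, $69,108.49):
Base rate for 2556.90 is $0.72/kg.
Origin Velistan qualifies under the Eriesta–Velistan agreement and 2556.90 is covered: preferential rate Free applies instead.
Duty = $69,108.49 × 0% = $0.00.
Line 2 (4411.62, Velistan, 1,986 kg, $220,326.84):
Base rate for 4411.62 is $4.17/kg.
Origin Velistan is the FTA partner but 4411.62 is not on the preference list; base rate stands.
The additional-duty order on 4411.62 targets Karara, not Velistan; it does not apply.
Duty = 1,986 × $4.17 = $8,281.62.
Line 3 (5850.45, Seria, 2,336 units, $175,316.80):
Base rate for 5850.45 is $5.28/unit.
Duty = 2,336 × $5.28 = $12,334.08.
Total = $0.00 + $8,281.62 + $12,334.08 = $20,615.70.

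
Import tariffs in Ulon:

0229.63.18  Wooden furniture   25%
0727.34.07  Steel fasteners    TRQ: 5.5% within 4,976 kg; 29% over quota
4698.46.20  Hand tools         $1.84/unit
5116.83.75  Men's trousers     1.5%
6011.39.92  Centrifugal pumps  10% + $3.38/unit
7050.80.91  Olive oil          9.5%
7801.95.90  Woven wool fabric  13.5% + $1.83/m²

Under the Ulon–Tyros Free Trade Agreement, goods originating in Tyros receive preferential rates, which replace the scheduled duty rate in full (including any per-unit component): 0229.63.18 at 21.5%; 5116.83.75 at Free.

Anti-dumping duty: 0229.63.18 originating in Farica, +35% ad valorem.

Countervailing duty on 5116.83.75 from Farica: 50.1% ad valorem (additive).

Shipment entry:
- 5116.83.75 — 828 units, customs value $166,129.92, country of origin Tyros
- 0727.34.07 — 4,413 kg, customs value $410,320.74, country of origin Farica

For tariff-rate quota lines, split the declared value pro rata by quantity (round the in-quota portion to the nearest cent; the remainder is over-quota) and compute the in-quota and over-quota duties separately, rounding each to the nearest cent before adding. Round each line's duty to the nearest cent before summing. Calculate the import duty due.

$22,567.64

Line 1 (5116.83.75, Tyros, 828 units, $166,129.92):
Base rate for 5116.83.75 is 1.5%.
Origin Tyros qualifies under the Ulon–Tyros agreement and 5116.83.75 is covered: preferential rate Free applies instead.
The additional-duty order on 5116.83.75 targets Farica, not Tyros; it does not apply.
Duty = $166,129.92 × 0% = $0.00.
Line 2 (0727.34.07, Farica, 4,413 kg, $410,320.74):
Code 0727.34.07 is under a tariff-rate quota (threshold 4,976 kg). Quantity 4,413 kg is within the quota, so the in-quota rate 5.5% applies to the full value.
Duty = $410,320.74 × 5.5% = $22,567.64.
Total = $0.00 + $22,567.64 = $22,567.64.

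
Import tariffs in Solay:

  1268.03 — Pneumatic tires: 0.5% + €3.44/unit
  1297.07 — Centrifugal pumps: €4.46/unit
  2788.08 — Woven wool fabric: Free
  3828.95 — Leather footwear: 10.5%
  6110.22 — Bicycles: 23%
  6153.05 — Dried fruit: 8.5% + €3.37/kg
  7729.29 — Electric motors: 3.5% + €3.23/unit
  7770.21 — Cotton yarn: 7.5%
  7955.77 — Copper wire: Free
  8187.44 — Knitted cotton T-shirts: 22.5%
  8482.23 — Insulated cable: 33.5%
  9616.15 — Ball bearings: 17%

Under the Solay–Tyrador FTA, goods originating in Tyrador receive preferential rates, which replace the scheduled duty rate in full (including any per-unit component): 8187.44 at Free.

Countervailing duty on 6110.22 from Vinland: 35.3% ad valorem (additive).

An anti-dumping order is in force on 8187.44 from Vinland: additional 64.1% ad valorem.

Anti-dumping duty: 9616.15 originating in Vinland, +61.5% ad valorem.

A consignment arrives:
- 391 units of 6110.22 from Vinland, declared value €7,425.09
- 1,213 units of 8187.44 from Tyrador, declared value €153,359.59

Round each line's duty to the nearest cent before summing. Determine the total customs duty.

Line 1 (6110.22, Vinland, 391 units, €7,425.09):
Base rate for 6110.22 is 23%.
Additional duty on 6110.22 from Vinland: +35.3%. Applied ad valorem rate: 23% + 35.3% = 58.3%.
Duty = €7,425.09 × 58.3% = €4,328.83.
Line 2 (8187.44, Tyrador, 1,213 units, €153,359.59):
Base rate for 8187.44 is 22.5%.
Origin Tyrador qualifies under the Solay–Tyrador agreement and 8187.44 is covered: preferential rate Free applies instead.
The additional-duty order on 8187.44 targets Vinland, not Tyrador; it does not apply.
Duty = €153,359.59 × 0% = €0.00.
Total = €4,328.83 + €0.00 = €4,328.83.

€4,328.83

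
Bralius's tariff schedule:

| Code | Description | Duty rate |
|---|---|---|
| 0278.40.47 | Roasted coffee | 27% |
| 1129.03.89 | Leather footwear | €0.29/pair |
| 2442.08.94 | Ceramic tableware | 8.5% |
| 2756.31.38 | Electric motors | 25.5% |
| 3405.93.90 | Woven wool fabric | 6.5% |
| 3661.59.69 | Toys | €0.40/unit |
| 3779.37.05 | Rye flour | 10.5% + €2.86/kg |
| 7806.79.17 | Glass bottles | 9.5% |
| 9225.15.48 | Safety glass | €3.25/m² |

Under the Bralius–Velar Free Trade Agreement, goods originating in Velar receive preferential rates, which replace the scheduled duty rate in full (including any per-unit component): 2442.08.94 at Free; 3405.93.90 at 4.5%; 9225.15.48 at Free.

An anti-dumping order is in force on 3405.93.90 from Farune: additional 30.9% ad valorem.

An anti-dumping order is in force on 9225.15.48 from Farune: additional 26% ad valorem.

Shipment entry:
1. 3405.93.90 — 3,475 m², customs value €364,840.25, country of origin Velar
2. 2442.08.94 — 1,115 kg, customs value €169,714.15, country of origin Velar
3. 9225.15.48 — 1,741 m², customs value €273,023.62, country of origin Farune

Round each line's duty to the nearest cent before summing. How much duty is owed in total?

Line 1 (3405.93.90, Velar, 3,475 m², €364,840.25):
Base rate for 3405.93.90 is 6.5%.
Origin Velar qualifies under the Bralius–Velar agreement and 3405.93.90 is covered: preferential rate 4.5% applies instead.
The additional-duty order on 3405.93.90 targets Farune, not Velar; it does not apply.
Duty = €364,840.25 × 4.5% = €16,417.81.
Line 2 (2442.08.94, Velar, 1,115 kg, €169,714.15):
Base rate for 2442.08.94 is 8.5%.
Origin Velar qualifies under the Bralius–Velar agreement and 2442.08.94 is covered: preferential rate Free applies instead.
Duty = €169,714.15 × 0% = €0.00.
Line 3 (9225.15.48, Farune, 1,741 m², €273,023.62):
Base rate for 9225.15.48 is €3.25/m².
9225.15.48 has an FTA preferential rate, but origin Farune is not Velar; base rate stands.
Additional duty on 9225.15.48 from Farune: +26% ad valorem. Applied ad valorem rate = 26%.
Duty = €273,023.62 × 26% + 1,741 × €3.25 = €76,644.39.
Total = €16,417.81 + €0.00 + €76,644.39 = €93,062.20.

€93,062.20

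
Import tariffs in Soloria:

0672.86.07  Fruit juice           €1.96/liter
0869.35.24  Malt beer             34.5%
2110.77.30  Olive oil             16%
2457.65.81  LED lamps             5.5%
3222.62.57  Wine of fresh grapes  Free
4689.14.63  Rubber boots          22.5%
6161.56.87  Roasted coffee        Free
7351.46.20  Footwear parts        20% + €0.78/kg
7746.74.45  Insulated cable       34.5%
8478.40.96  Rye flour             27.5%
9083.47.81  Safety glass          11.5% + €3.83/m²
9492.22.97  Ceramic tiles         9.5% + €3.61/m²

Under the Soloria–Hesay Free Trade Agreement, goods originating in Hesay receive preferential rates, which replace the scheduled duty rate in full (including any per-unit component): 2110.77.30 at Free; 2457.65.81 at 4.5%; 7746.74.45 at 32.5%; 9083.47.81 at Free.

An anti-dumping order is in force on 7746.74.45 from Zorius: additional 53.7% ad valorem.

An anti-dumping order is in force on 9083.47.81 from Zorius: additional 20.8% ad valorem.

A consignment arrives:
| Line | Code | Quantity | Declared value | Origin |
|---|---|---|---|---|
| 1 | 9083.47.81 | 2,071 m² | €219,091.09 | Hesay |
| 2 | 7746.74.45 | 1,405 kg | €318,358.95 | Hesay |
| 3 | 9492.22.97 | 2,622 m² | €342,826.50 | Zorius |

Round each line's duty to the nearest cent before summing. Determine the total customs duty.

Line 1 (9083.47.81, Hesay, 2,071 m², €219,091.09):
Base rate for 9083.47.81 is 11.5% + €3.83/m².
Origin Hesay qualifies under the Soloria–Hesay agreement and 9083.47.81 is covered: preferential rate Free applies instead.
The additional-duty order on 9083.47.81 targets Zorius, not Hesay; it does not apply.
Duty = €219,091.09 × 0% = €0.00.
Line 2 (7746.74.45, Hesay, 1,405 kg, €318,358.95):
Base rate for 7746.74.45 is 34.5%.
Origin Hesay qualifies under the Soloria–Hesay agreement and 7746.74.45 is covered: preferential rate 32.5% applies instead.
The additional-duty order on 7746.74.45 targets Zorius, not Hesay; it does not apply.
Duty = €318,358.95 × 32.5% = €103,466.66.
Line 3 (9492.22.97, Zorius, 2,622 m², €342,826.50):
Base rate for 9492.22.97 is 9.5% + €3.61/m².
Duty = €342,826.50 × 9.5% + 2,622 × €3.61 = €42,033.94.
Total = €0.00 + €103,466.66 + €42,033.94 = €145,500.60.

€145,500.60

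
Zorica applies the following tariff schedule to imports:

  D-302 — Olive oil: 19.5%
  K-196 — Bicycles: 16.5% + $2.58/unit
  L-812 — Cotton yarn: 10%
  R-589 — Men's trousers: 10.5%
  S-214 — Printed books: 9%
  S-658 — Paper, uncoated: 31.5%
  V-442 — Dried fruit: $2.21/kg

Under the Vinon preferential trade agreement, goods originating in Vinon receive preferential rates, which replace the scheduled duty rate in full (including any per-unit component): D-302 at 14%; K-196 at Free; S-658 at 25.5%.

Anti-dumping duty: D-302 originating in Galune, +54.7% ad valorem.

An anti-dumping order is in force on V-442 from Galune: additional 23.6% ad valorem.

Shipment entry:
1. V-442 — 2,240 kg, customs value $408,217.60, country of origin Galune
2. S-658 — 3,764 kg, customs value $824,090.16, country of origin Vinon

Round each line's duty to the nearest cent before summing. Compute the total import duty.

$311,432.74

Line 1 (V-442, Galune, 2,240 kg, $408,217.60):
Base rate for V-442 is $2.21/kg.
Additional duty on V-442 from Galune: +23.6% ad valorem. Applied ad valorem rate = 23.6%.
Duty = $408,217.60 × 23.6% + 2,240 × $2.21 = $101,289.75.
Line 2 (S-658, Vinon, 3,764 kg, $824,090.16):
Base rate for S-658 is 31.5%.
Origin Vinon qualifies under the Zorica–Vinon agreement and S-658 is covered: preferential rate 25.5% applies instead.
Duty = $824,090.16 × 25.5% = $210,142.99.
Total = $101,289.75 + $210,142.99 = $311,432.74.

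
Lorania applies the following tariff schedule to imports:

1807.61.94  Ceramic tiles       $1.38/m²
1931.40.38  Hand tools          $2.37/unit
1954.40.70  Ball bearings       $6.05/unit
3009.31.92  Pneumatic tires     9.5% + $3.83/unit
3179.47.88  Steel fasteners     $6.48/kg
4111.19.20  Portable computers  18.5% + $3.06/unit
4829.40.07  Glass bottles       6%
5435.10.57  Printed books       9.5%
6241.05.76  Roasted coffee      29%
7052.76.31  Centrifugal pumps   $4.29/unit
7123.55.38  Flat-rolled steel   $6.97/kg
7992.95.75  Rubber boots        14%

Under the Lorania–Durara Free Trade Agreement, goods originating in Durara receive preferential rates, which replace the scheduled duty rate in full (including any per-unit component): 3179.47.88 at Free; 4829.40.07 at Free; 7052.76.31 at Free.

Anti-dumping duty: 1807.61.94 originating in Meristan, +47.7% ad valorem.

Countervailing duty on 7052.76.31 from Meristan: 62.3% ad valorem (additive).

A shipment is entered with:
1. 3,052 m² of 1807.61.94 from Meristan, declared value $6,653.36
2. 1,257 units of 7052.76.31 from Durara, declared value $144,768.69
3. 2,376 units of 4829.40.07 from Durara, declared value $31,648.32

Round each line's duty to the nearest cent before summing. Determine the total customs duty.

Line 1 (1807.61.94, Meristan, 3,052 m², $6,653.36):
Base rate for 1807.61.94 is $1.38/m².
Additional duty on 1807.61.94 from Meristan: +47.7% ad valorem. Applied ad valorem rate = 47.7%.
Duty = $6,653.36 × 47.7% + 3,052 × $1.38 = $7,385.41.
Line 2 (7052.76.31, Durara, 1,257 units, $144,768.69):
Base rate for 7052.76.31 is $4.29/unit.
Origin Durara qualifies under the Lorania–Durara agreement and 7052.76.31 is covered: preferential rate Free applies instead.
The additional-duty order on 7052.76.31 targets Meristan, not Durara; it does not apply.
Duty = $144,768.69 × 0% = $0.00.
Line 3 (4829.40.07, Durara, 2,376 units, $31,648.32):
Base rate for 4829.40.07 is 6%.
Origin Durara qualifies under the Lorania–Durara agreement and 4829.40.07 is covered: preferential rate Free applies instead.
Duty = $31,648.32 × 0% = $0.00.
Total = $7,385.41 + $0.00 + $0.00 = $7,385.41.

$7,385.41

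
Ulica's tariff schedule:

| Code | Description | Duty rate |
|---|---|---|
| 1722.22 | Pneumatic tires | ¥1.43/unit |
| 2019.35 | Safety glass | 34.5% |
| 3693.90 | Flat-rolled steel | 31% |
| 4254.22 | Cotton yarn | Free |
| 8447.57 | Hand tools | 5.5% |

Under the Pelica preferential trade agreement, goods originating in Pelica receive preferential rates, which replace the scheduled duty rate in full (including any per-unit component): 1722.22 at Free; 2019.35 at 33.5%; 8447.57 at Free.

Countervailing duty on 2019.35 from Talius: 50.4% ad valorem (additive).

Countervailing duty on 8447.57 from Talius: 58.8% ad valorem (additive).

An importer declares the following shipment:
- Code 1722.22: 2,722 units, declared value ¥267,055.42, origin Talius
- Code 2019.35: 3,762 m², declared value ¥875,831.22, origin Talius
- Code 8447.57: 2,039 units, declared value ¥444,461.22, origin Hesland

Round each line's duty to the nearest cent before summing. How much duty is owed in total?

Line 1 (1722.22, Talius, 2,722 units, ¥267,055.42):
Base rate for 1722.22 is ¥1.43/unit.
1722.22 has an FTA preferential rate, but origin Talius is not Pelica; base rate stands.
Duty = 2,722 × ¥1.43 = ¥3,892.46.
Line 2 (2019.35, Talius, 3,762 m², ¥875,831.22):
Base rate for 2019.35 is 34.5%.
2019.35 has an FTA preferential rate, but origin Talius is not Pelica; base rate stands.
Additional duty on 2019.35 from Talius: +50.4%. Applied ad valorem rate: 34.5% + 50.4% = 84.9%.
Duty = ¥875,831.22 × 84.9% = ¥743,580.71.
Line 3 (8447.57, Hesland, 2,039 units, ¥444,461.22):
Base rate for 8447.57 is 5.5%.
8447.57 has an FTA preferential rate, but origin Hesland is not Pelica; base rate stands.
The additional-duty order on 8447.57 targets Talius, not Hesland; it does not apply.
Duty = ¥444,461.22 × 5.5% = ¥24,445.37.
Total = ¥3,892.46 + ¥743,580.71 + ¥24,445.37 = ¥771,918.54.

¥771,918.54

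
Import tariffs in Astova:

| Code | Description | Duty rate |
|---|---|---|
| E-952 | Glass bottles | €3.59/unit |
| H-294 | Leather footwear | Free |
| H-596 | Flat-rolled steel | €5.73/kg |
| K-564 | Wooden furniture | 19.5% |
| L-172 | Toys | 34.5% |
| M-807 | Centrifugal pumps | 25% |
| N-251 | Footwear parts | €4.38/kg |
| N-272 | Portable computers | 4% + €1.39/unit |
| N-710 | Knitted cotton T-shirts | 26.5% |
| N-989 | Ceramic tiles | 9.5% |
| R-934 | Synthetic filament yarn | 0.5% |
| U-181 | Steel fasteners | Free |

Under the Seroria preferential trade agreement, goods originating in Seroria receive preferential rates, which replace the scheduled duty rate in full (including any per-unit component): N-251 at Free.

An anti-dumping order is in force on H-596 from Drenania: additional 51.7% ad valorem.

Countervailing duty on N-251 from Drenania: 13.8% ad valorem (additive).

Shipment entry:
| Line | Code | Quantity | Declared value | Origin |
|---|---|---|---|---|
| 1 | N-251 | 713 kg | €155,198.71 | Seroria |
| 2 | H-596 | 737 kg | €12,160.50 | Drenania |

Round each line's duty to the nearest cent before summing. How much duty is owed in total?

€10,509.99

Line 1 (N-251, Seroria, 713 kg, €155,198.71):
Base rate for N-251 is €4.38/kg.
Origin Seroria qualifies under the Astova–Seroria agreement and N-251 is covered: preferential rate Free applies instead.
The additional-duty order on N-251 targets Drenania, not Seroria; it does not apply.
Duty = €155,198.71 × 0% = €0.00.
Line 2 (H-596, Drenania, 737 kg, €12,160.50):
Base rate for H-596 is €5.73/kg.
Additional duty on H-596 from Drenania: +51.7% ad valorem. Applied ad valorem rate = 51.7%.
Duty = €12,160.50 × 51.7% + 737 × €5.73 = €10,509.99.
Total = €0.00 + €10,509.99 = €10,509.99.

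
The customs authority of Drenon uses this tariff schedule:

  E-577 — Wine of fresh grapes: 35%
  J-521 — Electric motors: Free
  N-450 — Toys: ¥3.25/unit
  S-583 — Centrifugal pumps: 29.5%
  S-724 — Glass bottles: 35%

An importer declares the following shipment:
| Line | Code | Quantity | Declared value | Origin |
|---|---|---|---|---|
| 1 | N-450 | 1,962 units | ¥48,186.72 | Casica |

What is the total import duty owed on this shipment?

Line 1 (N-450, Casica, 1,962 units, ¥48,186.72):
Base rate for N-450 is ¥3.25/unit.
Duty = 1,962 × ¥3.25 = ¥6,376.50.

¥6,376.50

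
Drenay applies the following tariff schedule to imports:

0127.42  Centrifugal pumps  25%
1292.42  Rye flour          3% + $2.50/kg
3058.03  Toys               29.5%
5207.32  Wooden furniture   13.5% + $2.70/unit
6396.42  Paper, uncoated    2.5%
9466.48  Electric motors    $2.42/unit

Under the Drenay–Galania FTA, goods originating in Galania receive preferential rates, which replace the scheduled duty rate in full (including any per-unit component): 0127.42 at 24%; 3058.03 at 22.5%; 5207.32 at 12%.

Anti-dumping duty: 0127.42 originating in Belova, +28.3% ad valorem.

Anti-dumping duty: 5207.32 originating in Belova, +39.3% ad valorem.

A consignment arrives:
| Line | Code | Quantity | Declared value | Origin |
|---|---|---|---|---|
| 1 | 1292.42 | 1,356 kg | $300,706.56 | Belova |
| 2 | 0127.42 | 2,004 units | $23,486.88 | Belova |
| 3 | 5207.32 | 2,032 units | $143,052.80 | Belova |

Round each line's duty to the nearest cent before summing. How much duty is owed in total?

$105,947.99

Line 1 (1292.42, Belova, 1,356 kg, $300,706.56):
Base rate for 1292.42 is 3% + $2.50/kg.
Duty = $300,706.56 × 3% + 1,356 × $2.50 = $12,411.20.
Line 2 (0127.42, Belova, 2,004 units, $23,486.88):
Base rate for 0127.42 is 25%.
0127.42 has an FTA preferential rate, but origin Belova is not Galania; base rate stands.
Additional duty on 0127.42 from Belova: +28.3%. Applied ad valorem rate: 25% + 28.3% = 53.3%.
Duty = $23,486.88 × 53.3% = $12,518.51.
Line 3 (5207.32, Belova, 2,032 units, $143,052.80):
Base rate for 5207.32 is 13.5% + $2.70/unit.
5207.32 has an FTA preferential rate, but origin Belova is not Galania; base rate stands.
Additional duty on 5207.32 from Belova: +39.3%. Applied ad valorem rate: 13.5% + 39.3% = 52.8%.
Duty = $143,052.80 × 52.8% + 2,032 × $2.70 = $81,018.28.
Total = $12,411.20 + $12,518.51 + $81,018.28 = $105,947.99.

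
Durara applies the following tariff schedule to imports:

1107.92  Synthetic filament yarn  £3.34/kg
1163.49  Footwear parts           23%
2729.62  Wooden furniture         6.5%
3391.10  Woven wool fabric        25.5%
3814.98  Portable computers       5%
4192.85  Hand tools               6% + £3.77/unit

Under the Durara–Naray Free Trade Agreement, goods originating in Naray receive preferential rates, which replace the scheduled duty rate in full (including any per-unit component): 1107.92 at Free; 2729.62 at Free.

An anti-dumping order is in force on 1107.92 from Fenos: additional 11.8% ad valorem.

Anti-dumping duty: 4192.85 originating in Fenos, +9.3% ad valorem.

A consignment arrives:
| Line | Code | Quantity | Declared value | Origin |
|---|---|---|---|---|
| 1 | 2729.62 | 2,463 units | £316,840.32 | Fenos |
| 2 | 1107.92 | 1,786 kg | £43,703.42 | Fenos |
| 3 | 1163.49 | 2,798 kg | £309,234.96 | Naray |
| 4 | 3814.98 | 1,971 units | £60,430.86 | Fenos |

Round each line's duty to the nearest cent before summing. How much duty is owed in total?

£105,862.44

Line 1 (2729.62, Fenos, 2,463 units, £316,840.32):
Base rate for 2729.62 is 6.5%.
2729.62 has an FTA preferential rate, but origin Fenos is not Naray; base rate stands.
Duty = £316,840.32 × 6.5% = £20,594.62.
Line 2 (1107.92, Fenos, 1,786 kg, £43,703.42):
Base rate for 1107.92 is £3.34/kg.
1107.92 has an FTA preferential rate, but origin Fenos is not Naray; base rate stands.
Additional duty on 1107.92 from Fenos: +11.8% ad valorem. Applied ad valorem rate = 11.8%.
Duty = £43,703.42 × 11.8% + 1,786 × £3.34 = £11,122.24.
Line 3 (1163.49, Naray, 2,798 kg, £309,234.96):
Base rate for 1163.49 is 23%.
Origin Naray is the FTA partner but 1163.49 is not on the preference list; base rate stands.
Duty = £309,234.96 × 23% = £71,124.04.
Line 4 (3814.98, Fenos, 1,971 units, £60,430.86):
Base rate for 3814.98 is 5%.
Duty = £60,430.86 × 5% = £3,021.54.
Total = £20,594.62 + £11,122.24 + £71,124.04 + £3,021.54 = £105,862.44.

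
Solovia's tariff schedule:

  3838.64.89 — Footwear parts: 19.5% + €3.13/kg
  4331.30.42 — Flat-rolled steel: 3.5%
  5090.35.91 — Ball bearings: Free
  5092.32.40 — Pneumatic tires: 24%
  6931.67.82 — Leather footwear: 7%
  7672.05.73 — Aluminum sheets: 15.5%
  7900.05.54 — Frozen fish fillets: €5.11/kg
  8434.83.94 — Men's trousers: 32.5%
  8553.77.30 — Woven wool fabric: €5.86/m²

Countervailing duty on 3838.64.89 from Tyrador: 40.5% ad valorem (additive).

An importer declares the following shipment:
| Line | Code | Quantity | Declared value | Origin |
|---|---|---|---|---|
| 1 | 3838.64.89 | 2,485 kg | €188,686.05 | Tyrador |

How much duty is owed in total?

Line 1 (3838.64.89, Tyrador, 2,485 kg, €188,686.05):
Base rate for 3838.64.89 is 19.5% + €3.13/kg.
Additional duty on 3838.64.89 from Tyrador: +40.5%. Applied ad valorem rate: 19.5% + 40.5% = 60%.
Duty = €188,686.05 × 60% + 2,485 × €3.13 = €120,989.68.

€120,989.68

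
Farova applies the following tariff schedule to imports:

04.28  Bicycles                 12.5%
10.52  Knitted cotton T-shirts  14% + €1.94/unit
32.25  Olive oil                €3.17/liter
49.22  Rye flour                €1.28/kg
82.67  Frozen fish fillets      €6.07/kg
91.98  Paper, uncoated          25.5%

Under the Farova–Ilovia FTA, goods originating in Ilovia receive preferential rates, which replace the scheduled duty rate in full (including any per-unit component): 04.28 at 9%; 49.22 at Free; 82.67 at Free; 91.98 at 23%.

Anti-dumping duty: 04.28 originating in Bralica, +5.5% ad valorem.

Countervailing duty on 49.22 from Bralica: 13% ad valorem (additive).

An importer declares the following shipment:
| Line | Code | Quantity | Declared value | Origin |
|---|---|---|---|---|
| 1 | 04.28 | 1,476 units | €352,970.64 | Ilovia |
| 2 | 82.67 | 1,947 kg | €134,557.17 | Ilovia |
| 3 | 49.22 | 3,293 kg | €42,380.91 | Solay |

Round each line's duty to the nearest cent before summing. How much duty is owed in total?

€35,982.40

Line 1 (04.28, Ilovia, 1,476 units, €352,970.64):
Base rate for 04.28 is 12.5%.
Origin Ilovia qualifies under the Farova–Ilovia agreement and 04.28 is covered: preferential rate 9% applies instead.
The additional-duty order on 04.28 targets Bralica, not Ilovia; it does not apply.
Duty = €352,970.64 × 9% = €31,767.36.
Line 2 (82.67, Ilovia, 1,947 kg, €134,557.17):
Base rate for 82.67 is €6.07/kg.
Origin Ilovia qualifies under the Farova–Ilovia agreement and 82.67 is covered: preferential rate Free applies instead.
Duty = €134,557.17 × 0% = €0.00.
Line 3 (49.22, Solay, 3,293 kg, €42,380.91):
Base rate for 49.22 is €1.28/kg.
49.22 has an FTA preferential rate, but origin Solay is not Ilovia; base rate stands.
The additional-duty order on 49.22 targets Bralica, not Solay; it does not apply.
Duty = 3,293 × €1.28 = €4,215.04.
Total = €31,767.36 + €0.00 + €4,215.04 = €35,982.40.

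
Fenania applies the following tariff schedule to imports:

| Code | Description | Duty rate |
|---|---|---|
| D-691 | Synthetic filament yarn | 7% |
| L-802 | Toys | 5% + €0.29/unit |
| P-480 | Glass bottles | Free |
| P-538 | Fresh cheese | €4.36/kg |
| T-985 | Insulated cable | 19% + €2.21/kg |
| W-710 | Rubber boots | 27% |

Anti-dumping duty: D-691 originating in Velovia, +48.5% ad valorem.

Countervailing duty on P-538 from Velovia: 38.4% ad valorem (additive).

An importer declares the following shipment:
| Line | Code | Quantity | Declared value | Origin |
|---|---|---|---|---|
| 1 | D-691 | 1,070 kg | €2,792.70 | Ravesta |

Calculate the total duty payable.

Line 1 (D-691, Ravesta, 1,070 kg, €2,792.70):
Base rate for D-691 is 7%.
The additional-duty order on D-691 targets Velovia, not Ravesta; it does not apply.
Duty = €2,792.70 × 7% = €195.49.

€195.49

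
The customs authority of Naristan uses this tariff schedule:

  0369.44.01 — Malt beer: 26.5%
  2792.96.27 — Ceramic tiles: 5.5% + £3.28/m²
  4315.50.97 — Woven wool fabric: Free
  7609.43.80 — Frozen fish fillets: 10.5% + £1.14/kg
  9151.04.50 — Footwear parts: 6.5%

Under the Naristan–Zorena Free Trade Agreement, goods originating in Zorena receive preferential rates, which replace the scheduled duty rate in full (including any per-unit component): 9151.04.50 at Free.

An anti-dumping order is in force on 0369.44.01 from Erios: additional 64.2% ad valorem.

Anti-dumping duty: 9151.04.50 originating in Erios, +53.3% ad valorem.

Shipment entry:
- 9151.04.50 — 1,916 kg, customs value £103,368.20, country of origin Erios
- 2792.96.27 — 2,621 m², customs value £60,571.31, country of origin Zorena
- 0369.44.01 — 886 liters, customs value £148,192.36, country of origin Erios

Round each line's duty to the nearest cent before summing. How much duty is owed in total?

Line 1 (9151.04.50, Erios, 1,916 kg, £103,368.20):
Base rate for 9151.04.50 is 6.5%.
9151.04.50 has an FTA preferential rate, but origin Erios is not Zorena; base rate stands.
Additional duty on 9151.04.50 from Erios: +53.3%. Applied ad valorem rate: 6.5% + 53.3% = 59.8%.
Duty = £103,368.20 × 59.8% = £61,814.18.
Line 2 (2792.96.27, Zorena, 2,621 m², £60,571.31):
Base rate for 2792.96.27 is 5.5% + £3.28/m².
Origin Zorena is the FTA partner but 2792.96.27 is not on the preference list; base rate stands.
Duty = £60,571.31 × 5.5% + 2,621 × £3.28 = £11,928.30.
Line 3 (0369.44.01, Erios, 886 liters, £148,192.36):
Base rate for 0369.44.01 is 26.5%.
Additional duty on 0369.44.01 from Erios: +64.2%. Applied ad valorem rate: 26.5% + 64.2% = 90.7%.
Duty = £148,192.36 × 90.7% = £134,410.47.
Total = £61,814.18 + £11,928.30 + £134,410.47 = £208,152.95.

£208,152.95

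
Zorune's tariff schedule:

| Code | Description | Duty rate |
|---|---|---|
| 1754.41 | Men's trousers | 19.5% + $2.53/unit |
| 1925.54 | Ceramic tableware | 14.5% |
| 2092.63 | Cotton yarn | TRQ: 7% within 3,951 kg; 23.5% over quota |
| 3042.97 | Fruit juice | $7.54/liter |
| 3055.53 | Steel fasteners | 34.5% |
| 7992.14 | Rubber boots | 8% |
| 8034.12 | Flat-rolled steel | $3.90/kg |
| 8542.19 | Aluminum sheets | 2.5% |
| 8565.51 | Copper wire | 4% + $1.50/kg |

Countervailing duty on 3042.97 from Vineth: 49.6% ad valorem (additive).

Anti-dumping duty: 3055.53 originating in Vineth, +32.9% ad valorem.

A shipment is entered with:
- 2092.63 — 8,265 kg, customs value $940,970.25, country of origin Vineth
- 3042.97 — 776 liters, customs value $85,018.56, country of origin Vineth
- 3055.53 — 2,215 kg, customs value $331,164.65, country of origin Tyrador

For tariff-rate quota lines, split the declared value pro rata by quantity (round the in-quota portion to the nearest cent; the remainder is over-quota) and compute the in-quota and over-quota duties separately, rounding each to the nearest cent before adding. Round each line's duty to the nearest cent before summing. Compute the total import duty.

Line 1 (2092.63, Vineth, 8,265 kg, $940,970.25):
Code 2092.63 is under a tariff-rate quota (threshold 3,951 kg). In-quota: 3,951 kg at 7%; over-quota: 4,314 kg at 23.5%.
Pro-rata value split: in-quota = $940,970.25 × 3,951/8,265 = $449,821.35; over-quota = $940,970.25 − $449,821.35 = $491,148.90.
In-quota duty = $449,821.35 × 7% = $31,487.49. Over-quota duty = $491,148.90 × 23.5% = $115,419.99.
Line duty = $31,487.49 + $115,419.99 = $146,907.48.
Line 2 (3042.97, Vineth, 776 liters, $85,018.56):
Base rate for 3042.97 is $7.54/liter.
Additional duty on 3042.97 from Vineth: +49.6% ad valorem. Applied ad valorem rate = 49.6%.
Duty = $85,018.56 × 49.6% + 776 × $7.54 = $48,020.25.
Line 3 (3055.53, Tyrador, 2,215 kg, $331,164.65):
Base rate for 3055.53 is 34.5%.
The additional-duty order on 3055.53 targets Vineth, not Tyrador; it does not apply.
Duty = $331,164.65 × 34.5% = $114,251.80.
Total = $146,907.48 + $48,020.25 + $114,251.80 = $309,179.53.

$309,179.53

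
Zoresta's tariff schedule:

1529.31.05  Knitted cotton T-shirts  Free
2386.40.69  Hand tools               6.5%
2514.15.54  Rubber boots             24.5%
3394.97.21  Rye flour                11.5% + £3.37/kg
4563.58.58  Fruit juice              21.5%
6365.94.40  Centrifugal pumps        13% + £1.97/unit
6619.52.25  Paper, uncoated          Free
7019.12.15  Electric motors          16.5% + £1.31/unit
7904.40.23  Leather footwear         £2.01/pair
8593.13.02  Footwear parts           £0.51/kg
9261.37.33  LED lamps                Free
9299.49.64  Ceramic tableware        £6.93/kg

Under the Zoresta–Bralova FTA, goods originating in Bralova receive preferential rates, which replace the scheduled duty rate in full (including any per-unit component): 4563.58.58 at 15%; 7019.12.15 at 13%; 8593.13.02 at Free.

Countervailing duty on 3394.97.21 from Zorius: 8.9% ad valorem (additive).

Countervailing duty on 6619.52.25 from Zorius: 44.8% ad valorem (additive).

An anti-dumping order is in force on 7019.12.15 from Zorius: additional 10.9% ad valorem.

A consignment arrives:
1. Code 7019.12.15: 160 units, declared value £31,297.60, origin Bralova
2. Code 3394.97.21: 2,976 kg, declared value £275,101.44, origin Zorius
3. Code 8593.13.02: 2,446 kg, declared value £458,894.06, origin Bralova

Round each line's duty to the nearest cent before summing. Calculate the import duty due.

Line 1 (7019.12.15, Bralova, 160 units, £31,297.60):
Base rate for 7019.12.15 is 16.5% + £1.31/unit.
Origin Bralova qualifies under the Zoresta–Bralova agreement and 7019.12.15 is covered: preferential rate 13% applies instead.
The additional-duty order on 7019.12.15 targets Zorius, not Bralova; it does not apply.
Duty = £31,297.60 × 13% = £4,068.69.
Line 2 (3394.97.21, Zorius, 2,976 kg, £275,101.44):
Base rate for 3394.97.21 is 11.5% + £3.37/kg.
Additional duty on 3394.97.21 from Zorius: +8.9%. Applied ad valorem rate: 11.5% + 8.9% = 20.4%.
Duty = £275,101.44 × 20.4% + 2,976 × £3.37 = £66,149.81.
Line 3 (8593.13.02, Bralova, 2,446 kg, £458,894.06):
Base rate for 8593.13.02 is £0.51/kg.
Origin Bralova qualifies under the Zoresta–Bralova agreement and 8593.13.02 is covered: preferential rate Free applies instead.
Duty = £458,894.06 × 0% = £0.00.
Total = £4,068.69 + £66,149.81 + £0.00 = £70,218.50.

£70,218.50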